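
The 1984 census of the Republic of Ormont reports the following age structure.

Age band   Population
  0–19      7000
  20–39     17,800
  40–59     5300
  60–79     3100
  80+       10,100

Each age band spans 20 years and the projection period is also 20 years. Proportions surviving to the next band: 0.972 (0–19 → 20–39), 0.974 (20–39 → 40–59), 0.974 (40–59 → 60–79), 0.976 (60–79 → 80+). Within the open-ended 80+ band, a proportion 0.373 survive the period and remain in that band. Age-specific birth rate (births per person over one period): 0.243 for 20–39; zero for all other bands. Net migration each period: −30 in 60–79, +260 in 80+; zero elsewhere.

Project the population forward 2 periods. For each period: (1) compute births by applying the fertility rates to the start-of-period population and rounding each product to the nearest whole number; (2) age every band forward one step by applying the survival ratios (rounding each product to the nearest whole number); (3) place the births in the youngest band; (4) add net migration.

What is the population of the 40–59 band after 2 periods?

6627

Call the bands 1 to 5, youngest first.
Period 1:
Births: 17800 * 0.243 = 4325
Band 2: 7000 * 0.972 = 6804
Band 3: 17800 * 0.974 = 17337
Band 4: 5300 * 0.974 = 5162
Band 5: 3100 * 0.976 + 10100 * 0.373 = 3026 + 3767 = 6793
Net migration: Band 4 − 30 → 5132; Band 5 + 260 → 7053
Population now: 0–19=4325, 20–39=6804, 40–59=17337, 60–79=5132, 80+=7053
Period 2:
Births: 6804 * 0.243 = 1653
Band 2: 4325 * 0.972 = 4204
Band 3: 6804 * 0.974 = 6627
Band 4: 17337 * 0.974 = 16886
Band 5: 5132 * 0.976 + 7053 * 0.373 = 5009 + 2631 = 7640
Net migration: Band 4 − 30 → 16856; Band 5 + 260 → 7900
Population now: 0–19=1653, 20–39=4204, 40–59=6627, 60–79=16856, 80+=7900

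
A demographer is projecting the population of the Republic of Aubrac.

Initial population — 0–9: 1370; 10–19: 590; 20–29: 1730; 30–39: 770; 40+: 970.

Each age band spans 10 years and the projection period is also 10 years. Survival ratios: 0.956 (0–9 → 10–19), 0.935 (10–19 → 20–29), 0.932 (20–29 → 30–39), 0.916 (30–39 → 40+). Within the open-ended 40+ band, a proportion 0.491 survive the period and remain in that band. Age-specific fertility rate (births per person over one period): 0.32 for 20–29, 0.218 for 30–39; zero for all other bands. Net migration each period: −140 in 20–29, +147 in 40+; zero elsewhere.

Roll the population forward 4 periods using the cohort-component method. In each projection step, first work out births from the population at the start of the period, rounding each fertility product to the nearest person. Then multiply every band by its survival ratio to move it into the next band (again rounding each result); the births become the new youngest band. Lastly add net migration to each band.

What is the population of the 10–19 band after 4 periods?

Period 1:
Births: 1730 × 0.32 = 554, 770 × 0.218 = 168 ⇒ total 722
10–19: 1370 × 0.956 = 1310
20–29: 590 × 0.935 = 552
30–39: 1730 × 0.932 = 1612
40+: 770 × 0.916 + 970 × 0.491 = 705 + 476 = 1181
Net migration: 20–29 − 140 → 412; 40+ + 147 → 1328
Giving 722 / 1310 / 412 / 1612 / 1328.
Period 2:
Births: 412 × 0.32 = 132, 1612 × 0.218 = 351 ⇒ total 483
10–19: 722 × 0.956 = 690
20–29: 1310 × 0.935 = 1225
30–39: 412 × 0.932 = 384
40+: 1612 × 0.916 + 1328 × 0.491 = 1477 + 652 = 2129
Net migration: 20–29 − 140 → 1085; 40+ + 147 → 2276
Giving 483 / 690 / 1085 / 384 / 2276.
Period 3:
Births: 1085 × 0.32 = 347, 384 × 0.218 = 84 ⇒ total 431
10–19: 483 × 0.956 = 462
20–29: 690 × 0.935 = 645
30–39: 1085 × 0.932 = 1011
40+: 384 × 0.916 + 2276 × 0.491 = 352 + 1118 = 1470
Net migration: 20–29 − 140 → 505; 40+ + 147 → 1617
Giving 431 / 462 / 505 / 1011 / 1617.
Period 4:
Births: 505 × 0.32 = 162, 1011 × 0.218 = 220 ⇒ total 382
10–19: 431 × 0.956 = 412
20–29: 462 × 0.935 = 432
30–39: 505 × 0.932 = 471
40+: 1011 × 0.916 + 1617 × 0.491 = 926 + 794 = 1720
Net migration: 20–29 − 140 → 292; 40+ + 147 → 1867
Giving 382 / 412 / 292 / 471 / 1867.

412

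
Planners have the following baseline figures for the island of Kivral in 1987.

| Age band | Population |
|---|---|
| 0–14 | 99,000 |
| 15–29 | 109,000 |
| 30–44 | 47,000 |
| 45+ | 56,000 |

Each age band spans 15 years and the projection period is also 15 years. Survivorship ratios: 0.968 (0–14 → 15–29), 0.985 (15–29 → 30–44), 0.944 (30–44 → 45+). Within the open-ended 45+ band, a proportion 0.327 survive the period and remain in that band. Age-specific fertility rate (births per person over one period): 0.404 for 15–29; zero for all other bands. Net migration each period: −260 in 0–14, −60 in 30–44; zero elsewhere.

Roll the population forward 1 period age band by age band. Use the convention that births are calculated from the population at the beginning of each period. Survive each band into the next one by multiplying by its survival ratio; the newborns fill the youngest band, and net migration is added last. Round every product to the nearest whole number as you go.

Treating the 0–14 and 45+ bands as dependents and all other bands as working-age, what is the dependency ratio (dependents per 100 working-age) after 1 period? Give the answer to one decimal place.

52.4

(Bands numbered youngest = 1 to oldest = 4.)
Period 1:
Births: 109000 × 0.404 = 44036
Band 2: 99000 × 0.968 = 95832
Band 3: 109000 × 0.985 = 107365
Band 4: 47000 × 0.944 + 56000 × 0.327 = 44368 + 18312 = 62680
Net migration: Band 1 − 260 → 43776; Band 3 − 60 → 107305
Giving 43776 / 95832 / 107305 / 62680.
Dependents (band 0–14 + band 45+) = 43776 + 62680 = 106456; working-age = 203137; ratio = 106456/203137 × 100 = 52.4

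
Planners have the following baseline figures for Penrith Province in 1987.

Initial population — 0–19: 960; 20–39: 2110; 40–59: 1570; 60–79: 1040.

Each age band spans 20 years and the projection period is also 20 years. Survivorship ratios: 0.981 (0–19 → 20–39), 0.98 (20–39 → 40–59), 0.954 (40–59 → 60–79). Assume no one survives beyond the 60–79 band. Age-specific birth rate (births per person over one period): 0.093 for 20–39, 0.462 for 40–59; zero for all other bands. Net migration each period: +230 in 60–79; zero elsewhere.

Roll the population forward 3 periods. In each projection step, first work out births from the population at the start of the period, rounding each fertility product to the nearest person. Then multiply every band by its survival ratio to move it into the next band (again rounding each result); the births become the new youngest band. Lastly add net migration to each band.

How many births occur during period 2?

1043

Period 1.
Births: 2110 × 0.093 = 196 ; 1570 × 0.462 = 725 ⇒ total 921
20–39: 960 × 0.981 = 942
40–59: 2110 × 0.98 = 2068
60–79: 1570 × 0.954 = 1498
Net migration: 60–79 + 230 → 1728
End of period: [921, 942, 2068, 1728]
Period 2.
Births: 942 × 0.093 = 88 ; 2068 × 0.462 = 955 ⇒ total 1043
20–39: 921 × 0.981 = 904
40–59: 942 × 0.98 = 923
60–79: 2068 × 0.954 = 1973
Net migration: 60–79 + 230 → 2203
End of period: [1043, 904, 923, 2203]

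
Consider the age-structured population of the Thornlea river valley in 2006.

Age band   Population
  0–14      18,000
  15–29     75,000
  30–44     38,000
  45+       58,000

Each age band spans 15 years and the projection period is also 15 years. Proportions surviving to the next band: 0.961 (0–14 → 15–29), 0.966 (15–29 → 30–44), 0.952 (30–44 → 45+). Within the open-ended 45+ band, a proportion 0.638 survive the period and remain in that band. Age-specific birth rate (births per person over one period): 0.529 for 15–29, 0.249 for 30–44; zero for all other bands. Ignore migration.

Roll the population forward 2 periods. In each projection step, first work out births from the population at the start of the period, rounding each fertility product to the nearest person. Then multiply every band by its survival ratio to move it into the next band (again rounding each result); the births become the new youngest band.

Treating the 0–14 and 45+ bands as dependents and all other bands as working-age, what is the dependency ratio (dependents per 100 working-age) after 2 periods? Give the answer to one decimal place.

Period 1.
Births: 75000 × 0.529 = 39675, 38000 × 0.249 = 9462 → 49137
15–29: 18000 × 0.961 = 17298
30–44: 75000 × 0.966 = 72450
45+: 38000 × 0.952 + 58000 × 0.638 = 36176 + 37004 = 73180
End of period: [49137, 17298, 72450, 73180]
Period 2.
Births: 17298 × 0.529 = 9151, 72450 × 0.249 = 18040 → 27191
15–29: 49137 × 0.961 = 47221
30–44: 17298 × 0.966 = 16710
45+: 72450 × 0.952 + 73180 × 0.638 = 68972 + 46689 = 115661
End of period: [27191, 47221, 16710, 115661]
Dependents (band 0–14 + band 45+) = 27191 + 115661 = 142852; working-age = 63931; ratio = 142852/63931 × 100 = 223.4

223.4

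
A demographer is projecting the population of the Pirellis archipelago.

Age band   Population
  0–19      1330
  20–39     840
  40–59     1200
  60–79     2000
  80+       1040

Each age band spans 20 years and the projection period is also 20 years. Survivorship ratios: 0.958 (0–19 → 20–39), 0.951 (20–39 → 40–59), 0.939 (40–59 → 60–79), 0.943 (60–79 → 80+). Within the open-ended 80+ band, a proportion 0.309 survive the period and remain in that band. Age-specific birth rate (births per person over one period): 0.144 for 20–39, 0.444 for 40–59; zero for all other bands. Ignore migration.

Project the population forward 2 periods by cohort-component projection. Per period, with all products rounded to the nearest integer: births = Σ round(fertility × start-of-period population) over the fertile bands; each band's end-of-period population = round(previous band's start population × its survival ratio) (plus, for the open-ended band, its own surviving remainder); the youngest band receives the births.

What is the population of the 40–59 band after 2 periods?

1212

— Period 1 —
Births: 840 * 0.144 = 121 ; 1200 * 0.444 = 533 → 654
20–39: 1330 * 0.958 = 1274
40–59: 840 * 0.951 = 799
60–79: 1200 * 0.939 = 1127
80+: 2000 * 0.943 + 1040 * 0.309 = 1886 + 321 = 2207
Giving 654 / 1274 / 799 / 1127 / 2207.
— Period 2 —
Births: 1274 * 0.144 = 183 ; 799 * 0.444 = 355 → 538
20–39: 654 * 0.958 = 627
40–59: 1274 * 0.951 = 1212
60–79: 799 * 0.939 = 750
80+: 1127 * 0.943 + 2207 * 0.309 = 1063 + 682 = 1745
Giving 538 / 627 / 1212 / 750 / 1745.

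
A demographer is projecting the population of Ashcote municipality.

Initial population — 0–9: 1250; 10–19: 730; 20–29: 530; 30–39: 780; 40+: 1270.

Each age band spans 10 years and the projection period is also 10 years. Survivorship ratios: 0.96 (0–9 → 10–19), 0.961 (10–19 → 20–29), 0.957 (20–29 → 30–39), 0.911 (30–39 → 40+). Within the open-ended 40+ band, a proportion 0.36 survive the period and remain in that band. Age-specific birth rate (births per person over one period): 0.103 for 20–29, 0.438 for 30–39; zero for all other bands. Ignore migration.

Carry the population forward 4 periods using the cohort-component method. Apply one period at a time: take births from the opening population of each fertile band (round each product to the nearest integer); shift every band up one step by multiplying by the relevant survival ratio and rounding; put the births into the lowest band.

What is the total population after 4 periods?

— Period 1 —
Births: 530 × 0.103 = 55 ; 780 × 0.438 = 342 ⇒ total 397
10–19: 1250 × 0.96 = 1200
20–29: 730 × 0.961 = 702
30–39: 530 × 0.957 = 507
40+: 780 × 0.911 + 1270 × 0.36 = 711 + 457 = 1168
Population now: 0–9=397, 10–19=1200, 20–29=702, 30–39=507, 40+=1168
— Period 2 —
Births: 702 × 0.103 = 72 ; 507 × 0.438 = 222 ⇒ total 294
10–19: 397 × 0.96 = 381
20–29: 1200 × 0.961 = 1153
30–39: 702 × 0.957 = 672
40+: 507 × 0.911 + 1168 × 0.36 = 462 + 420 = 882
Population now: 0–9=294, 10–19=381, 20–29=1153, 30–39=672, 40+=882
— Period 3 —
Births: 1153 × 0.103 = 119 ; 672 × 0.438 = 294 ⇒ total 413
10–19: 294 × 0.96 = 282
20–29: 381 × 0.961 = 366
30–39: 1153 × 0.957 = 1103
40+: 672 × 0.911 + 882 × 0.36 = 612 + 318 = 930
Population now: 0–9=413, 10–19=282, 20–29=366, 30–39=1103, 40+=930
— Period 4 —
Births: 366 × 0.103 = 38 ; 1103 × 0.438 = 483 ⇒ total 521
10–19: 413 × 0.96 = 396
20–29: 282 × 0.961 = 271
30–39: 366 × 0.957 = 350
40+: 1103 × 0.911 + 930 × 0.36 = 1005 + 335 = 1340
Population now: 0–9=521, 10–19=396, 20–29=271, 30–39=350, 40+=1340
Total after period 4: 521 + 396 + 271 + 350 + 1340 = 2878

2878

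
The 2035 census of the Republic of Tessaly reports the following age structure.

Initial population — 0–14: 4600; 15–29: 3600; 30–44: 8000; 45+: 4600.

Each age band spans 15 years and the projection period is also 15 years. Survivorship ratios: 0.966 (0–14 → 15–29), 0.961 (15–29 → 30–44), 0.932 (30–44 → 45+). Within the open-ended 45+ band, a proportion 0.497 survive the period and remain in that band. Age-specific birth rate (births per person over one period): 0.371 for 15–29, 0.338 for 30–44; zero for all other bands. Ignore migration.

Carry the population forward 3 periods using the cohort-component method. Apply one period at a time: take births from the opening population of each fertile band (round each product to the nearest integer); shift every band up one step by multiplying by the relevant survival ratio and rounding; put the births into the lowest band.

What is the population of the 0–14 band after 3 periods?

Period 1.
Births: 3600 * 0.371 = 1336 ; 8000 * 0.338 = 2704 ⇒ total 4040
15–29: 4600 * 0.966 = 4444
30–44: 3600 * 0.961 = 3460
45+: 8000 * 0.932 + 4600 * 0.497 = 7456 + 2286 = 9742
Population now: 0–14=4040, 15–29=4444, 30–44=3460, 45+=9742
Period 2.
Births: 4444 * 0.371 = 1649 ; 3460 * 0.338 = 1169 ⇒ total 2818
15–29: 4040 * 0.966 = 3903
30–44: 4444 * 0.961 = 4271
45+: 3460 * 0.932 + 9742 * 0.497 = 3225 + 4842 = 8067
Population now: 0–14=2818, 15–29=3903, 30–44=4271, 45+=8067
Period 3.
Births: 3903 * 0.371 = 1448 ; 4271 * 0.338 = 1444 ⇒ total 2892
15–29: 2818 * 0.966 = 2722
30–44: 3903 * 0.961 = 3751
45+: 4271 * 0.932 + 8067 * 0.497 = 3981 + 4009 = 7990
Population now: 0–14=2892, 15–29=2722, 30–44=3751, 45+=7990

2892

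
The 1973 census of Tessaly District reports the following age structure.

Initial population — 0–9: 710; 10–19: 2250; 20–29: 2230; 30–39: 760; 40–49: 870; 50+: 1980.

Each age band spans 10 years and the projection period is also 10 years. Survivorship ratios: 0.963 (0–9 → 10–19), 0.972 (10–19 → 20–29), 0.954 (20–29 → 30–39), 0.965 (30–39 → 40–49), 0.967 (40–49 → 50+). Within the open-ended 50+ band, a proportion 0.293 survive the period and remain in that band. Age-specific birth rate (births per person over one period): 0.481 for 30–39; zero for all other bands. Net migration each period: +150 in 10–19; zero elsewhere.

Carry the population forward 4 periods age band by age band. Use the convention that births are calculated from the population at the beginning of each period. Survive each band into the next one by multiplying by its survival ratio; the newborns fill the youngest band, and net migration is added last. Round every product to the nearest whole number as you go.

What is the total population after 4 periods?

Let band 1 be 0–9 through band 6 = 50+.
— Period 1 —
Births: 760 * 0.481 = 366
Band 2: 710 * 0.963 = 684
Band 3: 2250 * 0.972 = 2187
Band 4: 2230 * 0.954 = 2127
Band 5: 760 * 0.965 = 733
Band 6: 870 * 0.967 + 1980 * 0.293 = 841 + 580 = 1421
Net migration: Band 2 + 150 → 834
Population now: 0–9=366, 10–19=834, 20–29=2187, 30–39=2127, 40–49=733, 50+=1421
— Period 2 —
Births: 2127 * 0.481 = 1023
Band 2: 366 * 0.963 = 352
Band 3: 834 * 0.972 = 811
Band 4: 2187 * 0.954 = 2086
Band 5: 2127 * 0.965 = 2053
Band 6: 733 * 0.967 + 1421 * 0.293 = 709 + 416 = 1125
Net migration: Band 2 + 150 → 502
Population now: 0–9=1023, 10–19=502, 20–29=811, 30–39=2086, 40–49=2053, 50+=1125
— Period 3 —
Births: 2086 * 0.481 = 1003
Band 2: 1023 * 0.963 = 985
Band 3: 502 * 0.972 = 488
Band 4: 811 * 0.954 = 774
Band 5: 2086 * 0.965 = 2013
Band 6: 2053 * 0.967 + 1125 * 0.293 = 1985 + 330 = 2315
Net migration: Band 2 + 150 → 1135
Population now: 0–9=1003, 10–19=1135, 20–29=488, 30–39=774, 40–49=2013, 50+=2315
— Period 4 —
Births: 774 * 0.481 = 372
Band 2: 1003 * 0.963 = 966
Band 3: 1135 * 0.972 = 1103
Band 4: 488 * 0.954 = 466
Band 5: 774 * 0.965 = 747
Band 6: 2013 * 0.967 + 2315 * 0.293 = 1947 + 678 = 2625
Net migration: Band 2 + 150 → 1116
Population now: 0–9=372, 10–19=1116, 20–29=1103, 30–39=466, 40–49=747, 50+=2625
Total after period 4: 372 + 1116 + 1103 + 466 + 747 + 2625 = 6429

6429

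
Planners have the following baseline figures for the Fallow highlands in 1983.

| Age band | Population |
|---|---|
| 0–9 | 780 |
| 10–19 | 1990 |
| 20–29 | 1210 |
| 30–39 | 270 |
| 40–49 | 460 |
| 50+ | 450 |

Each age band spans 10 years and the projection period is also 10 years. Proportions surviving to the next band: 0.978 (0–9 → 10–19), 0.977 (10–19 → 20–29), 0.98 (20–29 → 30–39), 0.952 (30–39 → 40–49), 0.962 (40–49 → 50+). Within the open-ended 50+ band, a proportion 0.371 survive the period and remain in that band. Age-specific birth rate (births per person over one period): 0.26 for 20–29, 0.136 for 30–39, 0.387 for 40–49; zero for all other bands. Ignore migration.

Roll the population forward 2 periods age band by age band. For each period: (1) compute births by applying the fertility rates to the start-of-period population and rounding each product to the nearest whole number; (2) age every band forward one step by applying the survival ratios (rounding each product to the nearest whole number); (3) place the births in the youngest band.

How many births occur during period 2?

[period 1]
Births: 1210 × 0.26 = 315, 270 × 0.136 = 37, 460 × 0.387 = 178 ⇒ total 530
10–19: 780 × 0.978 = 763
20–29: 1990 × 0.977 = 1944
30–39: 1210 × 0.98 = 1186
40–49: 270 × 0.952 = 257
50+: 460 × 0.962 + 450 × 0.371 = 443 + 167 = 610
Population now: 0–9=530, 10–19=763, 20–29=1944, 30–39=1186, 40–49=257, 50+=610
[period 2]
Births: 1944 × 0.26 = 505, 1186 × 0.136 = 161, 257 × 0.387 = 99 ⇒ total 765
10–19: 530 × 0.978 = 518
20–29: 763 × 0.977 = 745
30–39: 1944 × 0.98 = 1905
40–49: 1186 × 0.952 = 1129
50+: 257 × 0.962 + 610 × 0.371 = 247 + 226 = 473
Population now: 0–9=765, 10–19=518, 20–29=745, 30–39=1905, 40–49=1129, 50+=473

765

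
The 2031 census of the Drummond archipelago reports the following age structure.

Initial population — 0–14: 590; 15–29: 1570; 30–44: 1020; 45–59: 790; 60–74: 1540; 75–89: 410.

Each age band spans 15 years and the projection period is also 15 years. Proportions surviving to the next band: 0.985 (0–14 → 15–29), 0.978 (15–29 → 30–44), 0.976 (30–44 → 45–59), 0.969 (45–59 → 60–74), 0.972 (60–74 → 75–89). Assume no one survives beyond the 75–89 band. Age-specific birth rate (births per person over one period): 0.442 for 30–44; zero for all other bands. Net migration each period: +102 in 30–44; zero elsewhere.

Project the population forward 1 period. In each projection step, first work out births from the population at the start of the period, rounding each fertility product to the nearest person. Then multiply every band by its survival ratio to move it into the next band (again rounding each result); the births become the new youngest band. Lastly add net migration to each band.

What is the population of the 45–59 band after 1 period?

996

— Period 1 —
Births: 1020 × 0.442 = 451
15–29: 590 × 0.985 = 581
30–44: 1570 × 0.978 = 1535
45–59: 1020 × 0.976 = 996
60–74: 790 × 0.969 = 766
75–89: 1540 × 0.972 = 1497
Net migration: 30–44 + 102 → 1637
End of period: [451, 581, 1637, 996, 766, 1497]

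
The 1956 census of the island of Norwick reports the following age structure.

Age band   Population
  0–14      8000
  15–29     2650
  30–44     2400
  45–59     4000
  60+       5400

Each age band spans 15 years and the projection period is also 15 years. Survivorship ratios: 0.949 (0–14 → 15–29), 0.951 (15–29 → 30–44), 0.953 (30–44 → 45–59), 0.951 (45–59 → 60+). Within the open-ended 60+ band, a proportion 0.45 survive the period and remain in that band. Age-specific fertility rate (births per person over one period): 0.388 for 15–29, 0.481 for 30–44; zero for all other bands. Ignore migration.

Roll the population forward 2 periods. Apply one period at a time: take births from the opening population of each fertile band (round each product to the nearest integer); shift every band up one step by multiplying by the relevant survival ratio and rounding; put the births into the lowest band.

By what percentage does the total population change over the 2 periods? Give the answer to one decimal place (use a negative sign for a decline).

— Period 1 —
Births: 2650 × 0.388 = 1028, 2400 × 0.481 = 1154 → 2182
15–29: 8000 × 0.949 = 7592
30–44: 2650 × 0.951 = 2520
45–59: 2400 × 0.953 = 2287
60+: 4000 × 0.951 + 5400 × 0.45 = 3804 + 2430 = 6234
→ [2182, 7592, 2520, 2287, 6234]
— Period 2 —
Births: 7592 × 0.388 = 2946, 2520 × 0.481 = 1212 → 4158
15–29: 2182 × 0.949 = 2071
30–44: 7592 × 0.951 = 7220
45–59: 2520 × 0.953 = 2402
60+: 2287 × 0.951 + 6234 × 0.45 = 2175 + 2805 = 4980
→ [4158, 2071, 7220, 2402, 4980]
Total: 22450 → 20831; change = -1619; percentage change = -7.2%

-7.2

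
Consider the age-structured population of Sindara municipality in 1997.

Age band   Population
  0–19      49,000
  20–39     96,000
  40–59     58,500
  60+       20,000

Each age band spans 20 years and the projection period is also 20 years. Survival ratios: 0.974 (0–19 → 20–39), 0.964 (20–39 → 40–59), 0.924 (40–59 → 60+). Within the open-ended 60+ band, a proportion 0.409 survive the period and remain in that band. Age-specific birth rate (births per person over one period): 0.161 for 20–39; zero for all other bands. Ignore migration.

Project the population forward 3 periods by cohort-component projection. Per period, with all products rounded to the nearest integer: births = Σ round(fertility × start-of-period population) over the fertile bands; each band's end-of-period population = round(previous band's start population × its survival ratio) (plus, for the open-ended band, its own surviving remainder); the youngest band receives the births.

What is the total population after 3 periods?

112316

Call the bands 1 to 4, youngest first.
Period 1.
Births: 96000 × 0.161 = 15456
Band 2: 49000 × 0.974 = 47726
Band 3: 96000 × 0.964 = 92544
Band 4: 58500 × 0.924 + 20000 × 0.409 = 54054 + 8180 = 62234
Giving 15456 / 47726 / 92544 / 62234.
Period 2.
Births: 47726 × 0.161 = 7684
Band 2: 15456 × 0.974 = 15054
Band 3: 47726 × 0.964 = 46008
Band 4: 92544 × 0.924 + 62234 × 0.409 = 85511 + 25454 = 110965
Giving 7684 / 15054 / 46008 / 110965.
Period 3.
Births: 15054 × 0.161 = 2424
Band 2: 7684 × 0.974 = 7484
Band 3: 15054 × 0.964 = 14512
Band 4: 46008 × 0.924 + 110965 × 0.409 = 42511 + 45385 = 87896
Giving 2424 / 7484 / 14512 / 87896.
Total after period 3: 2424 + 7484 + 14512 + 87896 = 112316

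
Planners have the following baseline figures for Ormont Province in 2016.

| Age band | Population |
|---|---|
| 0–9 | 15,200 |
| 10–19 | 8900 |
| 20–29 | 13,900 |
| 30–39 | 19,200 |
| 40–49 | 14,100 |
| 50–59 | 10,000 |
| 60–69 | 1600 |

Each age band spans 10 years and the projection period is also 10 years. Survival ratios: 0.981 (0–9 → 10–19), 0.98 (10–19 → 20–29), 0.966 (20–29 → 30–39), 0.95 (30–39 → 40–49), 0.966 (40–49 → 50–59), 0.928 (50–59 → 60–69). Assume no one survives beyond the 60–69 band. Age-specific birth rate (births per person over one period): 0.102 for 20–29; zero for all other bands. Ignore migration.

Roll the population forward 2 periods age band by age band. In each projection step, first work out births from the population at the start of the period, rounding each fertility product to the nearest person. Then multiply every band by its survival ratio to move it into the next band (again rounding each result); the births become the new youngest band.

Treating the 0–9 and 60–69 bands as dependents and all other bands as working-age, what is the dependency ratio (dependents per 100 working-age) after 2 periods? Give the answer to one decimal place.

Numbering the bands 1..7 from youngest to oldest:
Period 1.
Births: 13900 * 0.102 = 1418
Band 2: 15200 * 0.981 = 14911
Band 3: 8900 * 0.98 = 8722
Band 4: 13900 * 0.966 = 13427
Band 5: 19200 * 0.95 = 18240
Band 6: 14100 * 0.966 = 13621
Band 7: 10000 * 0.928 = 9280
→ [1418, 14911, 8722, 13427, 18240, 13621, 9280]
Period 2.
Births: 8722 * 0.102 = 890
Band 2: 1418 * 0.981 = 1391
Band 3: 14911 * 0.98 = 14613
Band 4: 8722 * 0.966 = 8425
Band 5: 13427 * 0.95 = 12756
Band 6: 18240 * 0.966 = 17620
Band 7: 13621 * 0.928 = 12640
→ [890, 1391, 14613, 8425, 12756, 17620, 12640]
Dependents (band 0–9 + band 60–69) = 890 + 12640 = 13530; working-age = 54805; ratio = 13530/54805 × 100 = 24.7

24.7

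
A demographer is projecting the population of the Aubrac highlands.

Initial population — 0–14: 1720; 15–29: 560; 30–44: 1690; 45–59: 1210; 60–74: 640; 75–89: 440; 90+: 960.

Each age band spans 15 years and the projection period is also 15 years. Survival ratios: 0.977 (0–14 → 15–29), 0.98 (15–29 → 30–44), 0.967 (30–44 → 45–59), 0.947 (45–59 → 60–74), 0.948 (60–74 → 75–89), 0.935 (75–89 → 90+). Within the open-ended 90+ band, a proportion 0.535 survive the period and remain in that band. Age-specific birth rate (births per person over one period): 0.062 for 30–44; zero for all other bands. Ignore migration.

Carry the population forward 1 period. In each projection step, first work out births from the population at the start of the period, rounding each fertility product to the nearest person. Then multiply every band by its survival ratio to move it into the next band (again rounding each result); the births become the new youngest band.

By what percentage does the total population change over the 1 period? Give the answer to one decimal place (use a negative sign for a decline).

After projecting period 1:
Births: 1690 × 0.062 = 105
15–29: 1720 × 0.977 = 1680
30–44: 560 × 0.98 = 549
45–59: 1690 × 0.967 = 1634
60–74: 1210 × 0.947 = 1146
75–89: 640 × 0.948 = 607
90+: 440 × 0.935 + 960 × 0.535 = 411 + 514 = 925
→ [105, 1680, 549, 1634, 1146, 607, 925]
Total: 7220 → 6646; change = -574; percentage change = -8.0%

-8.0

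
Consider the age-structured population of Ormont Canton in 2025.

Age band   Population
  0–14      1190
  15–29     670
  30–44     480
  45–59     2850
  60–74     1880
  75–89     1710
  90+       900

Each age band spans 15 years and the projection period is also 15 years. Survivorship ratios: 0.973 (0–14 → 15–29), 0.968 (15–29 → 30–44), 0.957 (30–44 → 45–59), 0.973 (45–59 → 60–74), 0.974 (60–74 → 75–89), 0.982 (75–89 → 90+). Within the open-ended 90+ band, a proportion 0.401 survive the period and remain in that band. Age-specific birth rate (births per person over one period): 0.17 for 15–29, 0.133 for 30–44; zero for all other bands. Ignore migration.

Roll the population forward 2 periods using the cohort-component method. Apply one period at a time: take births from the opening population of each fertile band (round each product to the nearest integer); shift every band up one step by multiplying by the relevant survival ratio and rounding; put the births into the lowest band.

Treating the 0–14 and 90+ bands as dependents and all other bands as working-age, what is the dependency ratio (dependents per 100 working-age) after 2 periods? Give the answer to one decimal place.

(Bands numbered youngest = 1 to oldest = 7.)
Period 1:
Births: 670 × 0.17 = 114 ; 480 × 0.133 = 64 — total 178
Band 2: 1190 × 0.973 = 1158
Band 3: 670 × 0.968 = 649
Band 4: 480 × 0.957 = 459
Band 5: 2850 × 0.973 = 2773
Band 6: 1880 × 0.974 = 1831
Band 7: 1710 × 0.982 + 900 × 0.401 = 1679 + 361 = 2040
Giving 178 / 1158 / 649 / 459 / 2773 / 1831 / 2040.
Period 2:
Births: 1158 × 0.17 = 197 ; 649 × 0.133 = 86 — total 283
Band 2: 178 × 0.973 = 173
Band 3: 1158 × 0.968 = 1121
Band 4: 649 × 0.957 = 621
Band 5: 459 × 0.973 = 447
Band 6: 2773 × 0.974 = 2701
Band 7: 1831 × 0.982 + 2040 × 0.401 = 1798 + 818 = 2616
Giving 283 / 173 / 1121 / 621 / 447 / 2701 / 2616.
Dependents (band 0–14 + band 90+) = 283 + 2616 = 2899; working-age = 5063; ratio = 2899/5063 × 100 = 57.3

57.3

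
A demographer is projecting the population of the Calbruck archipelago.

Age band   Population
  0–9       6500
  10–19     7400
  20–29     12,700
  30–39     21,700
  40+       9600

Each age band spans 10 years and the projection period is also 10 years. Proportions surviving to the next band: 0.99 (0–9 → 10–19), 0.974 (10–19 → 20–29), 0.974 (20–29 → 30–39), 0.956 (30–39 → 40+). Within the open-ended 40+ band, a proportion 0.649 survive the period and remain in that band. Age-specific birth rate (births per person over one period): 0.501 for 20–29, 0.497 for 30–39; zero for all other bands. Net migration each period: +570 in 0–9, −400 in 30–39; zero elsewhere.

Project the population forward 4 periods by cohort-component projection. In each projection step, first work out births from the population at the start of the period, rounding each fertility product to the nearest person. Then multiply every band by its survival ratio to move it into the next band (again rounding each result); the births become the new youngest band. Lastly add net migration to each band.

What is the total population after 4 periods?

66661

[period 1]
Births: 12700 * 0.501 = 6363, 21700 * 0.497 = 10785 — total 17148
10–19: 6500 * 0.99 = 6435
20–29: 7400 * 0.974 = 7208
30–39: 12700 * 0.974 = 12370
40+: 21700 * 0.956 + 9600 * 0.649 = 20745 + 6230 = 26975
Net migration: 0–9 + 570 → 17718; 30–39 − 400 → 11970
End of period: [17718, 6435, 7208, 11970, 26975]
[period 2]
Births: 7208 * 0.501 = 3611, 11970 * 0.497 = 5949 — total 9560
10–19: 17718 * 0.99 = 17541
20–29: 6435 * 0.974 = 6268
30–39: 7208 * 0.974 = 7021
40+: 11970 * 0.956 + 26975 * 0.649 = 11443 + 17507 = 28950
Net migration: 0–9 + 570 → 10130; 30–39 − 400 → 6621
End of period: [10130, 17541, 6268, 6621, 28950]
[period 3]
Births: 6268 * 0.501 = 3140, 6621 * 0.497 = 3291 — total 6431
10–19: 10130 * 0.99 = 10029
20–29: 17541 * 0.974 = 17085
30–39: 6268 * 0.974 = 6105
40+: 6621 * 0.956 + 28950 * 0.649 = 6330 + 18789 = 25119
Net migration: 0–9 + 570 → 7001; 30–39 − 400 → 5705
End of period: [7001, 10029, 17085, 5705, 25119]
[period 4]
Births: 17085 * 0.501 = 8560, 5705 * 0.497 = 2835 — total 11395
10–19: 7001 * 0.99 = 6931
20–29: 10029 * 0.974 = 9768
30–39: 17085 * 0.974 = 16641
40+: 5705 * 0.956 + 25119 * 0.649 = 5454 + 16302 = 21756
Net migration: 0–9 + 570 → 11965; 30–39 − 400 → 16241
End of period: [11965, 6931, 9768, 16241, 21756]
Total after period 4: 11965 + 6931 + 9768 + 16241 + 21756 = 66661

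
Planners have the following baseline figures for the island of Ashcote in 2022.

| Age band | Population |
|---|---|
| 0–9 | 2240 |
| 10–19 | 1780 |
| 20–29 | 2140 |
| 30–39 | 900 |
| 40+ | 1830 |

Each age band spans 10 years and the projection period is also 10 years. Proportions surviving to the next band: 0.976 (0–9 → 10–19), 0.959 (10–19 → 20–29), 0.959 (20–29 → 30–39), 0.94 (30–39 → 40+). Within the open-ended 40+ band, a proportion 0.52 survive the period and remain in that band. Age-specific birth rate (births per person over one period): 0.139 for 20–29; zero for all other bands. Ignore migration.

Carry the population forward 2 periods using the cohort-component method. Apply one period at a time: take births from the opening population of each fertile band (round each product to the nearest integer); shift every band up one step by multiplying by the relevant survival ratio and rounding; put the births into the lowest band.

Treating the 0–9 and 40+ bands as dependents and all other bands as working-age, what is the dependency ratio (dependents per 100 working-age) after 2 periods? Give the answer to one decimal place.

Period 1.
Births: 2140 * 0.139 = 297
10–19: 2240 * 0.976 = 2186
20–29: 1780 * 0.959 = 1707
30–39: 2140 * 0.959 = 2052
40+: 900 * 0.94 + 1830 * 0.52 = 846 + 952 = 1798
End of period: [297, 2186, 1707, 2052, 1798]
Period 2.
Births: 1707 * 0.139 = 237
10–19: 297 * 0.976 = 290
20–29: 2186 * 0.959 = 2096
30–39: 1707 * 0.959 = 1637
40+: 2052 * 0.94 + 1798 * 0.52 = 1929 + 935 = 2864
End of period: [237, 290, 2096, 1637, 2864]
Dependents (band 0–9 + band 40+) = 237 + 2864 = 3101; working-age = 4023; ratio = 3101/4023 × 100 = 77.1

77.1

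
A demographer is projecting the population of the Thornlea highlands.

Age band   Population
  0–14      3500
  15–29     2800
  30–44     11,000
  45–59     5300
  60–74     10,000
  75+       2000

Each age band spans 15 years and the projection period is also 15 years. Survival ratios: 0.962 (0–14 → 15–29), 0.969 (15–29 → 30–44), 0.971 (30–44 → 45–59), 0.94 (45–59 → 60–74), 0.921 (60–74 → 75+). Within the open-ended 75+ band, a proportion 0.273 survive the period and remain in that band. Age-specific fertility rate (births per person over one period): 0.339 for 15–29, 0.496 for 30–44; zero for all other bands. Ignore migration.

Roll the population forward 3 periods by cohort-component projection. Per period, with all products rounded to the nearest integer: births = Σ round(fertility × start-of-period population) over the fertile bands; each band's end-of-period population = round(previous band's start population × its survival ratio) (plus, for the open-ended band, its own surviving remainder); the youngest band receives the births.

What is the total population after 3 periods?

28941

[period 1]
Births: 2800 × 0.339 = 949 ; 11000 × 0.496 = 5456 → 6405
15–29: 3500 × 0.962 = 3367
30–44: 2800 × 0.969 = 2713
45–59: 11000 × 0.971 = 10681
60–74: 5300 × 0.94 = 4982
75+: 10000 × 0.921 + 2000 × 0.273 = 9210 + 546 = 9756
End of period: [6405, 3367, 2713, 10681, 4982, 9756]
[period 2]
Births: 3367 × 0.339 = 1141 ; 2713 × 0.496 = 1346 → 2487
15–29: 6405 × 0.962 = 6162
30–44: 3367 × 0.969 = 3263
45–59: 2713 × 0.971 = 2634
60–74: 10681 × 0.94 = 10040
75+: 4982 × 0.921 + 9756 × 0.273 = 4588 + 2663 = 7251
End of period: [2487, 6162, 3263, 2634, 10040, 7251]
[period 3]
Births: 6162 × 0.339 = 2089 ; 3263 × 0.496 = 1618 → 3707
15–29: 2487 × 0.962 = 2392
30–44: 6162 × 0.969 = 5971
45–59: 3263 × 0.971 = 3168
60–74: 2634 × 0.94 = 2476
75+: 10040 × 0.921 + 7251 × 0.273 = 9247 + 1980 = 11227
End of period: [3707, 2392, 5971, 3168, 2476, 11227]
Total after period 3: 3707 + 2392 + 5971 + 3168 + 2476 + 11227 = 28941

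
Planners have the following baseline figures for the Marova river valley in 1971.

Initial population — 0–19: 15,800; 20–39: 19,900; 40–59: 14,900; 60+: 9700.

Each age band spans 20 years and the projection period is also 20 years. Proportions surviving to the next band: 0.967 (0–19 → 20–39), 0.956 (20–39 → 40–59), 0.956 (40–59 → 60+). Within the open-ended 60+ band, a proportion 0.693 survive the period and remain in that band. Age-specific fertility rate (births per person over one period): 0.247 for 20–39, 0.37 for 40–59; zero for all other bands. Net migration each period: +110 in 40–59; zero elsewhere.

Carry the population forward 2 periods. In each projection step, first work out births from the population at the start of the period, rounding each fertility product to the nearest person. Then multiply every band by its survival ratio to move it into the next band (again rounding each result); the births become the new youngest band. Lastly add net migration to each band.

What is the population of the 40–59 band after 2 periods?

Call the groups 1 to 4, youngest first.
Period 1.
Births: 19900 * 0.247 = 4915, 14900 * 0.37 = 5513 — total 10428
Group 2: 15800 * 0.967 = 15279
Group 3: 19900 * 0.956 = 19024
Group 4: 14900 * 0.956 + 9700 * 0.693 = 14244 + 6722 = 20966
Net migration: Group 3 + 110 → 19134
Giving 10428 / 15279 / 19134 / 20966.
Period 2.
Births: 15279 * 0.247 = 3774, 19134 * 0.37 = 7080 — total 10854
Group 2: 10428 * 0.967 = 10084
Group 3: 15279 * 0.956 = 14607
Group 4: 19134 * 0.956 + 20966 * 0.693 = 18292 + 14529 = 32821
Net migration: Group 3 + 110 → 14717
Giving 10854 / 10084 / 14717 / 32821.

14717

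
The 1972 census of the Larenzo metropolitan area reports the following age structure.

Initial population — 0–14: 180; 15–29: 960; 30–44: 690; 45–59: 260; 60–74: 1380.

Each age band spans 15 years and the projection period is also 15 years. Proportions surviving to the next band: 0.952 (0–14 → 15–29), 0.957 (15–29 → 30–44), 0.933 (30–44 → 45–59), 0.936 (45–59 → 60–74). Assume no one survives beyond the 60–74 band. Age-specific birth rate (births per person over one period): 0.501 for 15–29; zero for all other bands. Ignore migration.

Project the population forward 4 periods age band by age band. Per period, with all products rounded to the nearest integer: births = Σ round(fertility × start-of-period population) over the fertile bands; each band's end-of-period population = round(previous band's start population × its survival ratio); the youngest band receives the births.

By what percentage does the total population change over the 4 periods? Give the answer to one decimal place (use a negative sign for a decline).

Numbering the groups 1..5 from youngest to oldest:
— Period 1 —
Births: 960 × 0.501 = 481
Group 2: 180 × 0.952 = 171
Group 3: 960 × 0.957 = 919
Group 4: 690 × 0.933 = 644
Group 5: 260 × 0.936 = 243
Population now: 0–14=481, 15–29=171, 30–44=919, 45–59=644, 60–74=243
— Period 2 —
Births: 171 × 0.501 = 86
Group 2: 481 × 0.952 = 458
Group 3: 171 × 0.957 = 164
Group 4: 919 × 0.933 = 857
Group 5: 644 × 0.936 = 603
Population now: 0–14=86, 15–29=458, 30–44=164, 45–59=857, 60–74=603
— Period 3 —
Births: 458 × 0.501 = 229
Group 2: 86 × 0.952 = 82
Group 3: 458 × 0.957 = 438
Group 4: 164 × 0.933 = 153
Group 5: 857 × 0.936 = 802
Population now: 0–14=229, 15–29=82, 30–44=438, 45–59=153, 60–74=802
— Period 4 —
Births: 82 × 0.501 = 41
Group 2: 229 × 0.952 = 218
Group 3: 82 × 0.957 = 78
Group 4: 438 × 0.933 = 409
Group 5: 153 × 0.936 = 143
Population now: 0–14=41, 15–29=218, 30–44=78, 45–59=409, 60–74=143
Total: 3470 → 889; change = -2581; percentage change = -74.4%

-74.4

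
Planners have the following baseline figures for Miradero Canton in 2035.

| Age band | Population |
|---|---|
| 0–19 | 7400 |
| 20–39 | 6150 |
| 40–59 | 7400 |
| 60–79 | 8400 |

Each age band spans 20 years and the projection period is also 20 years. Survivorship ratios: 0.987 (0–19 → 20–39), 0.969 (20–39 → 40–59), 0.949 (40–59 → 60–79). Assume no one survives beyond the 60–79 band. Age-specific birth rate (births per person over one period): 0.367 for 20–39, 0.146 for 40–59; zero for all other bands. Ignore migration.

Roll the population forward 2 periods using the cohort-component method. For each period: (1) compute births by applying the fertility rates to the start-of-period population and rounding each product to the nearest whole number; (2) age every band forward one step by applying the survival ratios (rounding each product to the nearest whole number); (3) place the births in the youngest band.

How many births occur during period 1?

3337

After projecting period 1:
Births: 6150 × 0.367 = 2257 ; 7400 × 0.146 = 1080 ⇒ total 3337
20–39: 7400 × 0.987 = 7304
40–59: 6150 × 0.969 = 5959
60–79: 7400 × 0.949 = 7023
End of period: [3337, 7304, 5959, 7023]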